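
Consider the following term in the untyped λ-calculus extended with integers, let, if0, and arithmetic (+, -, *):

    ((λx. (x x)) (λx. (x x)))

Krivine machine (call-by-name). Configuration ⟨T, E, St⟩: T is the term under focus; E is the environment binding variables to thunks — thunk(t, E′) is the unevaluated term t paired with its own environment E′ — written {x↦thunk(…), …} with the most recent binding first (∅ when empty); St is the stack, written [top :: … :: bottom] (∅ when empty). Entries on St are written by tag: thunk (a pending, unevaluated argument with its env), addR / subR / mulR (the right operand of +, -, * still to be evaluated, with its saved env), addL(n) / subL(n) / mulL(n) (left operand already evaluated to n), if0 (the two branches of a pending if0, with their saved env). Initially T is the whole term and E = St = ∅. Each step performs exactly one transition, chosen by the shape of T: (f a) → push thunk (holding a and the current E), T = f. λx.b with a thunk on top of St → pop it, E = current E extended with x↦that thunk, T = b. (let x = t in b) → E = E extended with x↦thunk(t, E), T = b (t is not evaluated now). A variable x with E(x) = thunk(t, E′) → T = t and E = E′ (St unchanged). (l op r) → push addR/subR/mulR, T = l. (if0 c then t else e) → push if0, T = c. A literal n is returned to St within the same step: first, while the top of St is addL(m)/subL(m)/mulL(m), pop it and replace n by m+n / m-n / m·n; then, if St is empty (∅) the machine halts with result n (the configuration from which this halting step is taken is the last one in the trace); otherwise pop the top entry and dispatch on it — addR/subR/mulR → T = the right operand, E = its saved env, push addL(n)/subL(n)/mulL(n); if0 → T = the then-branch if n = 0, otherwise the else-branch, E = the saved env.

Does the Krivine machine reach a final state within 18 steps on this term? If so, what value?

Answer: DIVERGES (no final state within 18 steps)

Execution trace:
0. ⟨T=((λx. (x x)) (λx. (x x))); E=∅; St=∅⟩
1. ⟨T=(λx. (x x)); E=∅; St=[thunk]⟩
2. ⟨T=(x x); E={x↦thunk((λx. (x x)), ∅)}; St=∅⟩
3. ⟨T=x; E={x↦thunk((λx. (x x)), ∅)}; St=[thunk]⟩
4. ⟨T=(λx. (x x)); E=∅; St=[thunk]⟩
5. ⟨T=(x x); E={x↦thunk(x, {x↦thunk((λx. (x x)), ∅)})}; St=∅⟩
6. ⟨T=x; E={x↦thunk(x, {x↦thunk((λx. (x x)), ∅)})}; St=[thunk]⟩
7. ⟨T=x; E={x↦thunk((λx. (x x)), ∅)}; St=[thunk]⟩
8. ⟨T=(λx. (x x)); E=∅; St=[thunk]⟩
9. ⟨T=(x x); E={x↦thunk(x, {x↦thunk(x, {x↦thunk((λx. (x x)), ∅)})})}; St=∅⟩
10. ⟨T=x; E={x↦thunk(x, {x↦thunk(x, {x↦thunk((λx. (x x)), ∅)})})}; St=[thunk]⟩
11. ⟨T=x; E={x↦thunk(x, {x↦thunk((λx. (x x)), ∅)})}; St=[thunk]⟩
12. ⟨T=x; E={x↦thunk((λx. (x x)), ∅)}; St=[thunk]⟩
13. ⟨T=(λx. (x x)); E=∅; St=[thunk]⟩
14. ⟨T=(x x); E={x↦thunk(x, {x↦thunk(x, {x↦thunk(x, {x↦thunk((λx. (x x)), ∅)})})})}; St=∅⟩
15. ⟨T=x; E={x↦thunk(x, {x↦thunk(x, {x↦thunk(x, {x↦thunk((λx. (x x)), ∅)})})})}; St=[thunk]⟩
16. ⟨T=x; E={x↦thunk(x, {x↦thunk(x, {x↦thunk((λx. (x x)), ∅)})})}; St=[thunk]⟩
17. ⟨T=x; E={x↦thunk(x, {x↦thunk((λx. (x x)), ∅)})}; St=[thunk]⟩
18. ⟨T=x; E={x↦thunk((λx. (x x)), ∅)}; St=[thunk]⟩
→ 18 transitions taken and the configuration is still not final: no result within 18 steps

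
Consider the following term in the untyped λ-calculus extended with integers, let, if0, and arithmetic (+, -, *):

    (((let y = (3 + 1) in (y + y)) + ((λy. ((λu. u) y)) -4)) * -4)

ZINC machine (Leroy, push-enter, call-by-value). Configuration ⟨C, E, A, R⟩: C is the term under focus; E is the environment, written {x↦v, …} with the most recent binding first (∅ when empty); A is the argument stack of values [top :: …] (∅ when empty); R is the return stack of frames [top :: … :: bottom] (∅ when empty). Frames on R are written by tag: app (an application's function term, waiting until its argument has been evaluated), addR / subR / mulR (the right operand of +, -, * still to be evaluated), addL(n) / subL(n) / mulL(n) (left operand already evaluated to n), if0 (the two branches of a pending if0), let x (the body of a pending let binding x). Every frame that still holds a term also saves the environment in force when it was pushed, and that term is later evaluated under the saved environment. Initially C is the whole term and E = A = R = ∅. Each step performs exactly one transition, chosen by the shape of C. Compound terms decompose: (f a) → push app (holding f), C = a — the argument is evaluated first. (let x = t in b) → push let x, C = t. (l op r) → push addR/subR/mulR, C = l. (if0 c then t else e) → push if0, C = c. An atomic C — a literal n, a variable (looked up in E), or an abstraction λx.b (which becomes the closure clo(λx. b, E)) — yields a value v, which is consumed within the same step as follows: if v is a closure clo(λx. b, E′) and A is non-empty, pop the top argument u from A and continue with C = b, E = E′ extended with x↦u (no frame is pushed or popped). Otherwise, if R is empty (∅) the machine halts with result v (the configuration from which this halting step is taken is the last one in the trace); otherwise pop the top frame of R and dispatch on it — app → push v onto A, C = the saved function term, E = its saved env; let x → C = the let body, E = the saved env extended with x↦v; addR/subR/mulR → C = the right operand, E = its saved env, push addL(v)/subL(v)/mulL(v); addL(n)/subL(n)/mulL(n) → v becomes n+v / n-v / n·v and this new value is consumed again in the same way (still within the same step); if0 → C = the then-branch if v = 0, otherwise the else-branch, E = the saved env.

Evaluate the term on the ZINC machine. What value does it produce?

0. [C=(((let y = (3 + 1) in (y + y)) + ((λy. ((λu. u) y)) -4)) * -4) | E=∅ | A=∅ | R=∅]
1. [C=((let y = (3 + 1) in (y + y)) + ((λy. ((λu. u) y)) -4)) | E=∅ | A=∅ | R=[mulR]]
2. [C=(let y = (3 + 1) in (y + y)) | E=∅ | A=∅ | R=[addR :: mulR]]
3. [C=(3 + 1) | E=∅ | A=∅ | R=[let y :: addR :: mulR]]
4. [C=3 | E=∅ | A=∅ | R=[addR :: let y :: addR :: mulR]]
5. [C=1 | E=∅ | A=∅ | R=[addL(3) :: let y :: addR :: mulR]]
6. [C=(y + y) | E={y↦4} | A=∅ | R=[addR :: mulR]]
7. [C=y | E={y↦4} | A=∅ | R=[addR :: addR :: mulR]]
8. [C=y | E={y↦4} | A=∅ | R=[addL(4) :: addR :: mulR]]
9. [C=((λy. ((λu. u) y)) -4) | E=∅ | A=∅ | R=[addL(8) :: mulR]]
10. [C=-4 | E=∅ | A=∅ | R=[app :: addL(8) :: mulR]]
11. [C=(λy. ((λu. u) y)) | E=∅ | A=[-4] | R=[addL(8) :: mulR]]
12. [C=((λu. u) y) | E={y↦-4} | A=∅ | R=[addL(8) :: mulR]]
13. [C=y | E={y↦-4} | A=∅ | R=[app :: addL(8) :: mulR]]
14. [C=(λu. u) | E={y↦-4} | A=[-4] | R=[addL(8) :: mulR]]
15. [C=u | E={u↦-4, y↦-4} | A=∅ | R=[addL(8) :: mulR]]
16. [C=-4 | E=∅ | A=∅ | R=[mulL(4)]]
→ final value -16

Answer: -16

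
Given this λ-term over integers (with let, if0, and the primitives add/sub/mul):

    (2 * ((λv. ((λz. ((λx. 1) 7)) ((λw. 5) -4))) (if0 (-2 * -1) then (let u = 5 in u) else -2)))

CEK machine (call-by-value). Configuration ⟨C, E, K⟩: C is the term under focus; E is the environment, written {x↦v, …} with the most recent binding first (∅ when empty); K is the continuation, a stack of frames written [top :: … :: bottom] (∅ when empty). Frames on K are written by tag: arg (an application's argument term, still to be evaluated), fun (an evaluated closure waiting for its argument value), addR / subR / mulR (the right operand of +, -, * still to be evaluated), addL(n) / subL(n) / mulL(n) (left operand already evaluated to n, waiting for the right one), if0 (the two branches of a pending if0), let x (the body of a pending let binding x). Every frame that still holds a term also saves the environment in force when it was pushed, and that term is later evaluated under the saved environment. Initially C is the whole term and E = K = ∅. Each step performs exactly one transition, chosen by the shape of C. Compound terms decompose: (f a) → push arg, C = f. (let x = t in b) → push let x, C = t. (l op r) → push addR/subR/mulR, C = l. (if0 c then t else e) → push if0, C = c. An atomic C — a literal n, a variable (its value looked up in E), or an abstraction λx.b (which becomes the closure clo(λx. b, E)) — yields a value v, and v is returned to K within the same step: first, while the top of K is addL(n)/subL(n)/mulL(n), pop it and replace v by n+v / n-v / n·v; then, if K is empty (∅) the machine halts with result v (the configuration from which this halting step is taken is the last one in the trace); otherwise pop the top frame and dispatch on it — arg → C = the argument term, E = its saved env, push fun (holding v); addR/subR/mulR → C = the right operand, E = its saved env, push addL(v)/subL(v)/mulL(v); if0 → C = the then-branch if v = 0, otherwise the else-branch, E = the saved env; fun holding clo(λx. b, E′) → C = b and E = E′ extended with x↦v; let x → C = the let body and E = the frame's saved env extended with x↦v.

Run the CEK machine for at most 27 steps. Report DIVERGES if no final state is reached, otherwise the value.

t=0: <C=(2 * ((λv. ((λz. ((λx. 1) 7)) ((λw. 5) -4))) (if0 (-2 * -1) then (let u = 5 in u) else -2))), E=∅, K=∅>
t=1: <C=2, E=∅, K=[mulR]>
t=2: <C=((λv. ((λz. ((λx. 1) 7)) ((λw. 5) -4))) (if0 (-2 * -1) then (let u = 5 in u) else -2)), E=∅, K=[mulL(2)]>
t=3: <C=(λv. ((λz. ((λx. 1) 7)) ((λw. 5) -4))), E=∅, K=[arg :: mulL(2)]>
t=4: <C=(if0 (-2 * -1) then (let u = 5 in u) else -2), E=∅, K=[fun :: mulL(2)]>
t=5: <C=(-2 * -1), E=∅, K=[if0 :: fun :: mulL(2)]>
t=6: <C=-2, E=∅, K=[mulR :: if0 :: fun :: mulL(2)]>
t=7: <C=-1, E=∅, K=[mulL(-2) :: if0 :: fun :: mulL(2)]>
t=8: <C=-2, E=∅, K=[fun :: mulL(2)]>
t=9: <C=((λz. ((λx. 1) 7)) ((λw. 5) -4)), E={v↦-2}, K=[mulL(2)]>
t=10: <C=(λz. ((λx. 1) 7)), E={v↦-2}, K=[arg :: mulL(2)]>
t=11: <C=((λw. 5) -4), E={v↦-2}, K=[fun :: mulL(2)]>
t=12: <C=(λw. 5), E={v↦-2}, K=[arg :: fun :: mulL(2)]>
t=13: <C=-4, E={v↦-2}, K=[fun :: fun :: mulL(2)]>
t=14: <C=5, E={w↦-4, v↦-2}, K=[fun :: mulL(2)]>
t=15: <C=((λx. 1) 7), E={z↦5, v↦-2}, K=[mulL(2)]>
t=16: <C=(λx. 1), E={z↦5, v↦-2}, K=[arg :: mulL(2)]>
t=17: <C=7, E={z↦5, v↦-2}, K=[fun :: mulL(2)]>
t=18: <C=1, E={x↦7, z↦5, v↦-2}, K=[mulL(2)]>
→ final value 2

Answer: 2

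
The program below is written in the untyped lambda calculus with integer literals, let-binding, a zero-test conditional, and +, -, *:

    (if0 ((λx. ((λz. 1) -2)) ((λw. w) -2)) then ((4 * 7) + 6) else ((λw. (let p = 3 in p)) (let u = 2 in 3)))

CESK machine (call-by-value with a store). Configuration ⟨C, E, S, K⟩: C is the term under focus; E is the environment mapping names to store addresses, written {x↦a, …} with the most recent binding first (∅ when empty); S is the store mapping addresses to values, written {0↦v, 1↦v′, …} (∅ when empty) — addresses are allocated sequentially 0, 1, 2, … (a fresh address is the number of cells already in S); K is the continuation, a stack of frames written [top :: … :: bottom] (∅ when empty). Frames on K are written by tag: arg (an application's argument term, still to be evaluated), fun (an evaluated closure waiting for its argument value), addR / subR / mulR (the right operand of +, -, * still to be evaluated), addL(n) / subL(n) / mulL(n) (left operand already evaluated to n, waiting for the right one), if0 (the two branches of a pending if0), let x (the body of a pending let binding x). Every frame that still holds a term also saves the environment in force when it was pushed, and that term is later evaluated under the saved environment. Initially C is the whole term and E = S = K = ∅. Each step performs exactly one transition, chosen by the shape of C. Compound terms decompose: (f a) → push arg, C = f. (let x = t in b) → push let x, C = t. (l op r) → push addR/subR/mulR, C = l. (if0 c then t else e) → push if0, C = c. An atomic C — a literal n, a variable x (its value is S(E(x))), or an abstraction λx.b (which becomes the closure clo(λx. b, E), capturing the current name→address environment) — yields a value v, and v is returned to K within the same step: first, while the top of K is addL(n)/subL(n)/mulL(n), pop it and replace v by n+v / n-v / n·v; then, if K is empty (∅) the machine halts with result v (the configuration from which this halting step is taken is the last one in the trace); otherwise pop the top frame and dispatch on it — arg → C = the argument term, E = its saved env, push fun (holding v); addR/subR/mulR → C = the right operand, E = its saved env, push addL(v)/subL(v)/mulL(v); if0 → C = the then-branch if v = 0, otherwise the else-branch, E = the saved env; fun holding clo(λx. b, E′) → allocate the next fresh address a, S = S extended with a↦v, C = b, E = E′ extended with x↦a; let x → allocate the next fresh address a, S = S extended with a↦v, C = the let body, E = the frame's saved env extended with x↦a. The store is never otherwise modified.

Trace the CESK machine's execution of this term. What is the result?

[0] [C=(if0 ((λx. ((λz. 1) -2)) ((λw. w) -2)) then ((4 * 7) + 6) else ((λw. (let p = 3 in p)) (let u = 2 in 3))) | E=∅ | S=∅ | K=∅]
[1] [C=((λx. ((λz. 1) -2)) ((λw. w) -2)) | E=∅ | S=∅ | K=[if0]]
[2] [C=(λx. ((λz. 1) -2)) | E=∅ | S=∅ | K=[arg :: if0]]
[3] [C=((λw. w) -2) | E=∅ | S=∅ | K=[fun :: if0]]
[4] [C=(λw. w) | E=∅ | S=∅ | K=[arg :: fun :: if0]]
[5] [C=-2 | E=∅ | S=∅ | K=[fun :: fun :: if0]]
[6] [C=w | E={w↦0} | S={0↦-2} | K=[fun :: if0]]
[7] [C=((λz. 1) -2) | E={x↦1} | S={0↦-2, 1↦-2} | K=[if0]]
[8] [C=(λz. 1) | E={x↦1} | S={0↦-2, 1↦-2} | K=[arg :: if0]]
[9] [C=-2 | E={x↦1} | S={0↦-2, 1↦-2} | K=[fun :: if0]]
[10] [C=1 | E={z↦2, x↦1} | S={0↦-2, 1↦-2, 2↦-2} | K=[if0]]
[11] [C=((λw. (let p = 3 in p)) (let u = 2 in 3)) | E=∅ | S={0↦-2, 1↦-2, 2↦-2} | K=∅]
[12] [C=(λw. (let p = 3 in p)) | E=∅ | S={0↦-2, 1↦-2, 2↦-2} | K=[arg]]
[13] [C=(let u = 2 in 3) | E=∅ | S={0↦-2, 1↦-2, 2↦-2} | K=[fun]]
[14] [C=2 | E=∅ | S={0↦-2, 1↦-2, 2↦-2} | K=[let u :: fun]]
[15] [C=3 | E={u↦3} | S={0↦-2, 1↦-2, 2↦-2, 3↦2} | K=[fun]]
[16] [C=(let p = 3 in p) | E={w↦4} | S={0↦-2, 1↦-2, 2↦-2, 3↦2, 4↦3} | K=∅]
[17] [C=3 | E={w↦4} | S={0↦-2, 1↦-2, 2↦-2, 3↦2, 4↦3} | K=[let p]]
[18] [C=p | E={p↦5, w↦4} | S={0↦-2, 1↦-2, 2↦-2, 3↦2, 4↦3, 5↦3} | K=∅]
→ final value 3

Answer: 3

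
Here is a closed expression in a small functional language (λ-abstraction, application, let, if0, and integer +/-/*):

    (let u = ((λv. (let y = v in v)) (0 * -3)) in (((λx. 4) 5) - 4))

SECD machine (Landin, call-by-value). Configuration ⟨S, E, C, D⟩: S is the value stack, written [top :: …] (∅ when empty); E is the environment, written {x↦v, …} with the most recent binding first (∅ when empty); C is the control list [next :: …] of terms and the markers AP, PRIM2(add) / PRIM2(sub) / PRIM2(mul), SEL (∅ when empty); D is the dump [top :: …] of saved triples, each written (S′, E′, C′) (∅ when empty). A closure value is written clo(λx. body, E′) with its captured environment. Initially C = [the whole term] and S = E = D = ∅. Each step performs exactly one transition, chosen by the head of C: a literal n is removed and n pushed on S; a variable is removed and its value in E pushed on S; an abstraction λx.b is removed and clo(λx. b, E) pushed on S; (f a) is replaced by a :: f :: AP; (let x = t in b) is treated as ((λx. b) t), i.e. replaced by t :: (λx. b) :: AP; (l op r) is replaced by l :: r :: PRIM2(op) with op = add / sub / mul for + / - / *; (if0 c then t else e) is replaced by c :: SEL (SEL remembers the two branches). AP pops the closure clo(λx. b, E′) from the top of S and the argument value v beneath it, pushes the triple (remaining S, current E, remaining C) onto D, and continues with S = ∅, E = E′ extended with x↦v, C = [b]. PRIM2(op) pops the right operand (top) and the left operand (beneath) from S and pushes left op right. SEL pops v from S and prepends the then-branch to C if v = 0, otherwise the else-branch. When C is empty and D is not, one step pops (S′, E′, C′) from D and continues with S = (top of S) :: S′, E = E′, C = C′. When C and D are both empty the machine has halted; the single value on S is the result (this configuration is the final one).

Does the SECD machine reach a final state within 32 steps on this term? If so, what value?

Answer: 0

Machine steps:
t=0: [S=∅ | E=∅ | C=[(let u = ((λv. (let y = v in v)) (0 * -3)) in (((λx. 4) 5) - 4))] | D=∅]
t=1: [S=∅ | E=∅ | C=[((λv. (let y = v in v)) (0 * -3)) :: (λu. (((λx. 4) 5) - 4)) :: AP] | D=∅]
t=2: [S=∅ | E=∅ | C=[(0 * -3) :: (λv. (let y = v in v)) :: AP :: (λu. (((λx. 4) 5) - 4)) :: AP] | D=∅]
t=3: [S=∅ | E=∅ | C=[0 :: -3 :: PRIM2(mul) :: (λv. (let y = v in v)) :: AP :: (λu. (((λx. 4) 5) - 4)) :: AP] | D=∅]
t=4: [S=[0] | E=∅ | C=[-3 :: PRIM2(mul) :: (λv. (let y = v in v)) :: AP :: (λu. (((λx. 4) 5) - 4)) :: AP] | D=∅]
t=5: [S=[-3 :: 0] | E=∅ | C=[PRIM2(mul) :: (λv. (let y = v in v)) :: AP :: (λu. (((λx. 4) 5) - 4)) :: AP] | D=∅]
t=6: [S=[0] | E=∅ | C=[(λv. (let y = v in v)) :: AP :: (λu. (((λx. 4) 5) - 4)) :: AP] | D=∅]
t=7: [S=[clo(λv. (let y = v in v), ∅) :: 0] | E=∅ | C=[AP :: (λu. (((λx. 4) 5) - 4)) :: AP] | D=∅]
t=8: [S=∅ | E={v↦0} | C=[(let y = v in v)] | D=[(∅, ∅, [(λu. (((λx. 4) 5) - 4)) :: AP])]]
t=9: [S=∅ | E={v↦0} | C=[v :: (λy. v) :: AP] | D=[(∅, ∅, [(λu. (((λx. 4) 5) - 4)) :: AP])]]
t=10: [S=[0] | E={v↦0} | C=[(λy. v) :: AP] | D=[(∅, ∅, [(λu. (((λx. 4) 5) - 4)) :: AP])]]
t=11: [S=[clo(λy. v, {v↦0}) :: 0] | E={v↦0} | C=[AP] | D=[(∅, ∅, [(λu. (((λx. 4) 5) - 4)) :: AP])]]
t=12: [S=∅ | E={y↦0, v↦0} | C=[v] | D=[(∅, {v↦0}, ∅) :: (∅, ∅, [(λu. (((λx. 4) 5) - 4)) :: AP])]]
t=13: [S=[0] | E={y↦0, v↦0} | C=∅ | D=[(∅, {v↦0}, ∅) :: (∅, ∅, [(λu. (((λx. 4) 5) - 4)) :: AP])]]
t=14: [S=[0] | E={v↦0} | C=∅ | D=[(∅, ∅, [(λu. (((λx. 4) 5) - 4)) :: AP])]]
t=15: [S=[0] | E=∅ | C=[(λu. (((λx. 4) 5) - 4)) :: AP] | D=∅]
t=16: [S=[clo(λu. (((λx. 4) 5) - 4), ∅) :: 0] | E=∅ | C=[AP] | D=∅]
t=17: [S=∅ | E={u↦0} | C=[(((λx. 4) 5) - 4)] | D=[(∅, ∅, ∅)]]
t=18: [S=∅ | E={u↦0} | C=[((λx. 4) 5) :: 4 :: PRIM2(sub)] | D=[(∅, ∅, ∅)]]
t=19: [S=∅ | E={u↦0} | C=[5 :: (λx. 4) :: AP :: 4 :: PRIM2(sub)] | D=[(∅, ∅, ∅)]]
t=20: [S=[5] | E={u↦0} | C=[(λx. 4) :: AP :: 4 :: PRIM2(sub)] | D=[(∅, ∅, ∅)]]
t=21: [S=[clo(λx. 4, {u↦0}) :: 5] | E={u↦0} | C=[AP :: 4 :: PRIM2(sub)] | D=[(∅, ∅, ∅)]]
t=22: [S=∅ | E={x↦5, u↦0} | C=[4] | D=[(∅, {u↦0}, [4 :: PRIM2(sub)]) :: (∅, ∅, ∅)]]
t=23: [S=[4] | E={x↦5, u↦0} | C=∅ | D=[(∅, {u↦0}, [4 :: PRIM2(sub)]) :: (∅, ∅, ∅)]]
t=24: [S=[4] | E={u↦0} | C=[4 :: PRIM2(sub)] | D=[(∅, ∅, ∅)]]
t=25: [S=[4 :: 4] | E={u↦0} | C=[PRIM2(sub)] | D=[(∅, ∅, ∅)]]
t=26: [S=[0] | E={u↦0} | C=∅ | D=[(∅, ∅, ∅)]]
t=27: [S=[0] | E=∅ | C=∅ | D=∅]
→ final value 0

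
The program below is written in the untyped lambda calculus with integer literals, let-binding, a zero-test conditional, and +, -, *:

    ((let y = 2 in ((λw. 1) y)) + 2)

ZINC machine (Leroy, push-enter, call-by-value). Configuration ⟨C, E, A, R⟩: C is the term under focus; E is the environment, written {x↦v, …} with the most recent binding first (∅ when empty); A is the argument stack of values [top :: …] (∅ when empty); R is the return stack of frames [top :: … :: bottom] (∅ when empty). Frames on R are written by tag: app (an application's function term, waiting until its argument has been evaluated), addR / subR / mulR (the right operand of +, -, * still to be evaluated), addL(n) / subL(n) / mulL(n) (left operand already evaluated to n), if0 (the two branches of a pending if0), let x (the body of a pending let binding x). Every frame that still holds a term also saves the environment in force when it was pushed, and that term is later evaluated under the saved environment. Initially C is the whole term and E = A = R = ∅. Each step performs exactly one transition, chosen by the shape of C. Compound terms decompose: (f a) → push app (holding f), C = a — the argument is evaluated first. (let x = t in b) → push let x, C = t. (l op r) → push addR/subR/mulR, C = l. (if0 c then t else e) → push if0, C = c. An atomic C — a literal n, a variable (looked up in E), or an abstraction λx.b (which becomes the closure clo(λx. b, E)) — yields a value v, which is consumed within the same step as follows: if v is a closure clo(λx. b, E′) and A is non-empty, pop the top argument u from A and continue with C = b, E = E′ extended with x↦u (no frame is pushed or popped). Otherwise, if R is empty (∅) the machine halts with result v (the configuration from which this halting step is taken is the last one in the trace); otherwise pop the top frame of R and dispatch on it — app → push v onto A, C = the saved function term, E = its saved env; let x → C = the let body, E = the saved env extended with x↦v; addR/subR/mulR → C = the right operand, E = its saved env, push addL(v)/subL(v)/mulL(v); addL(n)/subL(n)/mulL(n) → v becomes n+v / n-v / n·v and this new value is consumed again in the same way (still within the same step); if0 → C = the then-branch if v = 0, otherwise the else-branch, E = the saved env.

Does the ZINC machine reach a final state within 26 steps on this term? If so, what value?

[0] ⟨C=((let y = 2 in ((λw. 1) y)) + 2); E=∅; A=∅; R=∅⟩
[1] ⟨C=(let y = 2 in ((λw. 1) y)); E=∅; A=∅; R=[addR]⟩
[2] ⟨C=2; E=∅; A=∅; R=[let y :: addR]⟩
[3] ⟨C=((λw. 1) y); E={y↦2}; A=∅; R=[addR]⟩
[4] ⟨C=y; E={y↦2}; A=∅; R=[app :: addR]⟩
[5] ⟨C=(λw. 1); E={y↦2}; A=[2]; R=[addR]⟩
[6] ⟨C=1; E={w↦2, y↦2}; A=∅; R=[addR]⟩
[7] ⟨C=2; E=∅; A=∅; R=[addL(1)]⟩
→ final value 3

Answer: 3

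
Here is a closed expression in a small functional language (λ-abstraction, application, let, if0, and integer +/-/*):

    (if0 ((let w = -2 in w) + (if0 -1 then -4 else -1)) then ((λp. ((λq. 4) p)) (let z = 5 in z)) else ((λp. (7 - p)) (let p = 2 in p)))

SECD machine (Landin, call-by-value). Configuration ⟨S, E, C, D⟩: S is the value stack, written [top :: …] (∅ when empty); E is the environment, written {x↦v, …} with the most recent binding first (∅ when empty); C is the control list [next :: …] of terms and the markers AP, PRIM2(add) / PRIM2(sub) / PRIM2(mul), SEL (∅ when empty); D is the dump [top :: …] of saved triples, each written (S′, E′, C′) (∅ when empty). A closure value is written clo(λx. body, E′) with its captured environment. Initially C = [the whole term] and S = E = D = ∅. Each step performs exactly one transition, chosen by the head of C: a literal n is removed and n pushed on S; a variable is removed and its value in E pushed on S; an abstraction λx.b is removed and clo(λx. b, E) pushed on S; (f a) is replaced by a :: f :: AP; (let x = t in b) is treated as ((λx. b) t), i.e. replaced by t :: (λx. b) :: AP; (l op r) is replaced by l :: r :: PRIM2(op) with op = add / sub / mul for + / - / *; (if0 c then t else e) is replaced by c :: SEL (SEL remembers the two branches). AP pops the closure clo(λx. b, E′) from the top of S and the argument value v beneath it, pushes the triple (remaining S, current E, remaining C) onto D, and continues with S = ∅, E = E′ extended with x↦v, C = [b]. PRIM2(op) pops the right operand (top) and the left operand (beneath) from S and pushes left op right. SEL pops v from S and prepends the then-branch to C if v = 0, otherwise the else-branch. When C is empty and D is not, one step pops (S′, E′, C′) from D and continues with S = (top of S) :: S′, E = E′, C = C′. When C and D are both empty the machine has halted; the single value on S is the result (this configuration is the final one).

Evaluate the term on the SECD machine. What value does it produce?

t=0: ⟨S=∅; E=∅; C=[(if0 ((let w = -2 in w) + (if0 -1 then -4 else -1)) then ((λp. ((λq. 4) p)) (let z = 5 in z)) else ((λp. (7 - p)) (let p = 2 in p)))]; D=∅⟩
t=1: ⟨S=∅; E=∅; C=[((let w = -2 in w) + (if0 -1 then -4 else -1)) :: SEL]; D=∅⟩
t=2: ⟨S=∅; E=∅; C=[(let w = -2 in w) :: (if0 -1 then -4 else -1) :: PRIM2(add) :: SEL]; D=∅⟩
t=3: ⟨S=∅; E=∅; C=[-2 :: (λw. w) :: AP :: (if0 -1 then -4 else -1) :: PRIM2(add) :: SEL]; D=∅⟩
t=4: ⟨S=[-2]; E=∅; C=[(λw. w) :: AP :: (if0 -1 then -4 else -1) :: PRIM2(add) :: SEL]; D=∅⟩
t=5: ⟨S=[clo(λw. w, ∅) :: -2]; E=∅; C=[AP :: (if0 -1 then -4 else -1) :: PRIM2(add) :: SEL]; D=∅⟩
t=6: ⟨S=∅; E={w↦-2}; C=[w]; D=[(∅, ∅, [(if0 -1 then -4 else -1) :: PRIM2(add) :: SEL])]⟩
t=7: ⟨S=[-2]; E={w↦-2}; C=∅; D=[(∅, ∅, [(if0 -1 then -4 else -1) :: PRIM2(add) :: SEL])]⟩
t=8: ⟨S=[-2]; E=∅; C=[(if0 -1 then -4 else -1) :: PRIM2(add) :: SEL]; D=∅⟩
t=9: ⟨S=[-2]; E=∅; C=[-1 :: SEL :: PRIM2(add) :: SEL]; D=∅⟩
t=10: ⟨S=[-1 :: -2]; E=∅; C=[SEL :: PRIM2(add) :: SEL]; D=∅⟩
t=11: ⟨S=[-2]; E=∅; C=[-1 :: PRIM2(add) :: SEL]; D=∅⟩
t=12: ⟨S=[-1 :: -2]; E=∅; C=[PRIM2(add) :: SEL]; D=∅⟩
t=13: ⟨S=[-3]; E=∅; C=[SEL]; D=∅⟩
t=14: ⟨S=∅; E=∅; C=[((λp. (7 - p)) (let p = 2 in p))]; D=∅⟩
t=15: ⟨S=∅; E=∅; C=[(let p = 2 in p) :: (λp. (7 - p)) :: AP]; D=∅⟩
t=16: ⟨S=∅; E=∅; C=[2 :: (λp. p) :: AP :: (λp. (7 - p)) :: AP]; D=∅⟩
t=17: ⟨S=[2]; E=∅; C=[(λp. p) :: AP :: (λp. (7 - p)) :: AP]; D=∅⟩
t=18: ⟨S=[clo(λp. p, ∅) :: 2]; E=∅; C=[AP :: (λp. (7 - p)) :: AP]; D=∅⟩
t=19: ⟨S=∅; E={p↦2}; C=[p]; D=[(∅, ∅, [(λp. (7 - p)) :: AP])]⟩
t=20: ⟨S=[2]; E={p↦2}; C=∅; D=[(∅, ∅, [(λp. (7 - p)) :: AP])]⟩
t=21: ⟨S=[2]; E=∅; C=[(λp. (7 - p)) :: AP]; D=∅⟩
t=22: ⟨S=[clo(λp. (7 - p), ∅) :: 2]; E=∅; C=[AP]; D=∅⟩
t=23: ⟨S=∅; E={p↦2}; C=[(7 - p)]; D=[(∅, ∅, ∅)]⟩
t=24: ⟨S=∅; E={p↦2}; C=[7 :: p :: PRIM2(sub)]; D=[(∅, ∅, ∅)]⟩
t=25: ⟨S=[7]; E={p↦2}; C=[p :: PRIM2(sub)]; D=[(∅, ∅, ∅)]⟩
t=26: ⟨S=[2 :: 7]; E={p↦2}; C=[PRIM2(sub)]; D=[(∅, ∅, ∅)]⟩
t=27: ⟨S=[5]; E={p↦2}; C=∅; D=[(∅, ∅, ∅)]⟩
t=28: ⟨S=[5]; E=∅; C=∅; D=∅⟩
→ final value 5

Answer: 5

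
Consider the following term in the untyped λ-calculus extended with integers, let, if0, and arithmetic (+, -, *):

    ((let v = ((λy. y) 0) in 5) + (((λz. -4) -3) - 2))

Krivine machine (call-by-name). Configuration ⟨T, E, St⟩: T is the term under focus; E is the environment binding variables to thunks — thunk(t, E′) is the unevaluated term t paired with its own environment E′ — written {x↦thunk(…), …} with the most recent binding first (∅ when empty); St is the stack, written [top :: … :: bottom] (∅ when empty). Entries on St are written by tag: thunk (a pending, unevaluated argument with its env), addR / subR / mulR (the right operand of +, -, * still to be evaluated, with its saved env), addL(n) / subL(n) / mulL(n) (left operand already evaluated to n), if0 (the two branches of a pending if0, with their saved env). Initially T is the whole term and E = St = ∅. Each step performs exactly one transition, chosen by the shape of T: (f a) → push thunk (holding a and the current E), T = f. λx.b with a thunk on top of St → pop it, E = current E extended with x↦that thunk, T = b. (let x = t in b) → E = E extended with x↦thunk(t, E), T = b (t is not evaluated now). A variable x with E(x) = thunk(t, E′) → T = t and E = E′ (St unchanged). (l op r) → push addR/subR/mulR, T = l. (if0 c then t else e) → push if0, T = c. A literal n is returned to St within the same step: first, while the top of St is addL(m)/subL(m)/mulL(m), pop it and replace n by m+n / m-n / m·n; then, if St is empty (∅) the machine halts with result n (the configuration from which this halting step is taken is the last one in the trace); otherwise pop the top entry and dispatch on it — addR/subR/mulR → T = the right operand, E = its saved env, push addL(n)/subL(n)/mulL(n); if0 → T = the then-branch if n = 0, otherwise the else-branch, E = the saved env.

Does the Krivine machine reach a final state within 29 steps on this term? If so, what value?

Answer: -1

Execution trace:
[0] [T=((let v = ((λy. y) 0) in 5) + (((λz. -4) -3) - 2)) | E=∅ | St=∅]
[1] [T=(let v = ((λy. y) 0) in 5) | E=∅ | St=[addR]]
[2] [T=5 | E={v↦thunk(((λy. y) 0), ∅)} | St=[addR]]
[3] [T=(((λz. -4) -3) - 2) | E=∅ | St=[addL(5)]]
[4] [T=((λz. -4) -3) | E=∅ | St=[subR :: addL(5)]]
[5] [T=(λz. -4) | E=∅ | St=[thunk :: subR :: addL(5)]]
[6] [T=-4 | E={z↦thunk(-3, ∅)} | St=[subR :: addL(5)]]
[7] [T=2 | E=∅ | St=[subL(-4) :: addL(5)]]
→ final value -1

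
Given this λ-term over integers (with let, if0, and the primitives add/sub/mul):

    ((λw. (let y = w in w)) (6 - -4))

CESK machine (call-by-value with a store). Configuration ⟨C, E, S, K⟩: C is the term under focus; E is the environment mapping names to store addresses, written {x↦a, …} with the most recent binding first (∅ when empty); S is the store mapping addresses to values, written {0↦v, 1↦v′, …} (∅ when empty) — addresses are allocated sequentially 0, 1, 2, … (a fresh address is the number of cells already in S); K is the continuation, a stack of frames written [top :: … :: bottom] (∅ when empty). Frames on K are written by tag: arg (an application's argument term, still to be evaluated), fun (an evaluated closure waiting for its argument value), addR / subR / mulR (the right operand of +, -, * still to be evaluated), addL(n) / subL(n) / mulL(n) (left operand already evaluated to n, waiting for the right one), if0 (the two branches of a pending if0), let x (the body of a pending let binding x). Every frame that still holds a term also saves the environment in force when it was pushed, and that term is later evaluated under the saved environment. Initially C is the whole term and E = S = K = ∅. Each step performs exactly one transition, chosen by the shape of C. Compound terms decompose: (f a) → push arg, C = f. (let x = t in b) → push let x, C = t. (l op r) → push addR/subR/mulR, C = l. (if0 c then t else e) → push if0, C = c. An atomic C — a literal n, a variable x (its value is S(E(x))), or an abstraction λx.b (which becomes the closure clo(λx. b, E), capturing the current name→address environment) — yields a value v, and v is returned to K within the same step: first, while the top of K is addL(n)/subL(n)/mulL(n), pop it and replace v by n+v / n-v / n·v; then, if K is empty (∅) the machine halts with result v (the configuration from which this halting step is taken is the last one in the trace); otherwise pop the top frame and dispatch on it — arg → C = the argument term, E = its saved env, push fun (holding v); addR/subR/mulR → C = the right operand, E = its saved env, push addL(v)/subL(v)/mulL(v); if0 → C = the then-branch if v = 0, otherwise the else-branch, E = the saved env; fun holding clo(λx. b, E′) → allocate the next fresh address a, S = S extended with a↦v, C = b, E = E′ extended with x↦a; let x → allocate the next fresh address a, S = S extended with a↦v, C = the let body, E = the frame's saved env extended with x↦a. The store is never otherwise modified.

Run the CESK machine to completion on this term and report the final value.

Answer: 10

Derivation:
step 0: ⟨C=((λw. (let y = w in w)) (6 - -4)); E=∅; S=∅; K=∅⟩
step 1: ⟨C=(λw. (let y = w in w)); E=∅; S=∅; K=[arg]⟩
step 2: ⟨C=(6 - -4); E=∅; S=∅; K=[fun]⟩
step 3: ⟨C=6; E=∅; S=∅; K=[subR :: fun]⟩
step 4: ⟨C=-4; E=∅; S=∅; K=[subL(6) :: fun]⟩
step 5: ⟨C=(let y = w in w); E={w↦0}; S={0↦10}; K=∅⟩
step 6: ⟨C=w; E={w↦0}; S={0↦10}; K=[let y]⟩
step 7: ⟨C=w; E={y↦1, w↦0}; S={0↦10, 1↦10}; K=∅⟩
→ final value 10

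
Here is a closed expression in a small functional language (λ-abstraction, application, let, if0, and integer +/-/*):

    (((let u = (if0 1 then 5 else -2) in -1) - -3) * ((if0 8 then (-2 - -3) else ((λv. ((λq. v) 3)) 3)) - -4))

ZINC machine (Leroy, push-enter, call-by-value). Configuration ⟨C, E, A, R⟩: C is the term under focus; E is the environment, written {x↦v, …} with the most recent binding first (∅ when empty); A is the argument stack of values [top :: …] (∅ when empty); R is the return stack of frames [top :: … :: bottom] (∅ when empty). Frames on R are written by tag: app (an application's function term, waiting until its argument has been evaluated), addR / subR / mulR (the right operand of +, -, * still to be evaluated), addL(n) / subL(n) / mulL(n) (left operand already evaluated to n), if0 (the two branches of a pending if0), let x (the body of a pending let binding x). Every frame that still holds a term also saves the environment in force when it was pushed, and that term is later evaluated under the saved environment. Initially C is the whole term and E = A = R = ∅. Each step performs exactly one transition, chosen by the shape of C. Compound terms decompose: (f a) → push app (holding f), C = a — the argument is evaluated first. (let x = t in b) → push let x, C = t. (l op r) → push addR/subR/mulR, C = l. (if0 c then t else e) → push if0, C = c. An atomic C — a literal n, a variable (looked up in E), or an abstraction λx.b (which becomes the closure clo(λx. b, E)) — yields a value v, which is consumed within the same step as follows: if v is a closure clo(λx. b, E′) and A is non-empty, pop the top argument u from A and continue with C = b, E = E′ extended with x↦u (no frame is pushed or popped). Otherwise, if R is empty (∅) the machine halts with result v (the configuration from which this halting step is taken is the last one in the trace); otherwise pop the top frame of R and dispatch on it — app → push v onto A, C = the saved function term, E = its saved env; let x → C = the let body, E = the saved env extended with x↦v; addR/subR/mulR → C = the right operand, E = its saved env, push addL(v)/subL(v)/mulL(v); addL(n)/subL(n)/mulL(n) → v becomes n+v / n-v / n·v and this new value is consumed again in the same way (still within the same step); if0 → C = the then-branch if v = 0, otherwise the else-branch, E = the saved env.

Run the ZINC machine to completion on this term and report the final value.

[0] [C=(((let u = (if0 1 then 5 else -2) in -1) - -3) * ((if0 8 then (-2 - -3) else ((λv. ((λq. v) 3)) 3)) - -4)) | E=∅ | A=∅ | R=∅]
[1] [C=((let u = (if0 1 then 5 else -2) in -1) - -3) | E=∅ | A=∅ | R=[mulR]]
[2] [C=(let u = (if0 1 then 5 else -2) in -1) | E=∅ | A=∅ | R=[subR :: mulR]]
[3] [C=(if0 1 then 5 else -2) | E=∅ | A=∅ | R=[let u :: subR :: mulR]]
[4] [C=1 | E=∅ | A=∅ | R=[if0 :: let u :: subR :: mulR]]
[5] [C=-2 | E=∅ | A=∅ | R=[let u :: subR :: mulR]]
[6] [C=-1 | E={u↦-2} | A=∅ | R=[subR :: mulR]]
[7] [C=-3 | E=∅ | A=∅ | R=[subL(-1) :: mulR]]
[8] [C=((if0 8 then (-2 - -3) else ((λv. ((λq. v) 3)) 3)) - -4) | E=∅ | A=∅ | R=[mulL(2)]]
[9] [C=(if0 8 then (-2 - -3) else ((λv. ((λq. v) 3)) 3)) | E=∅ | A=∅ | R=[subR :: mulL(2)]]
[10] [C=8 | E=∅ | A=∅ | R=[if0 :: subR :: mulL(2)]]
[11] [C=((λv. ((λq. v) 3)) 3) | E=∅ | A=∅ | R=[subR :: mulL(2)]]
[12] [C=3 | E=∅ | A=∅ | R=[app :: subR :: mulL(2)]]
[13] [C=(λv. ((λq. v) 3)) | E=∅ | A=[3] | R=[subR :: mulL(2)]]
[14] [C=((λq. v) 3) | E={v↦3} | A=∅ | R=[subR :: mulL(2)]]
[15] [C=3 | E={v↦3} | A=∅ | R=[app :: subR :: mulL(2)]]
[16] [C=(λq. v) | E={v↦3} | A=[3] | R=[subR :: mulL(2)]]
[17] [C=v | E={q↦3, v↦3} | A=∅ | R=[subR :: mulL(2)]]
[18] [C=-4 | E=∅ | A=∅ | R=[subL(3) :: mulL(2)]]
→ final value 14

Answer: 14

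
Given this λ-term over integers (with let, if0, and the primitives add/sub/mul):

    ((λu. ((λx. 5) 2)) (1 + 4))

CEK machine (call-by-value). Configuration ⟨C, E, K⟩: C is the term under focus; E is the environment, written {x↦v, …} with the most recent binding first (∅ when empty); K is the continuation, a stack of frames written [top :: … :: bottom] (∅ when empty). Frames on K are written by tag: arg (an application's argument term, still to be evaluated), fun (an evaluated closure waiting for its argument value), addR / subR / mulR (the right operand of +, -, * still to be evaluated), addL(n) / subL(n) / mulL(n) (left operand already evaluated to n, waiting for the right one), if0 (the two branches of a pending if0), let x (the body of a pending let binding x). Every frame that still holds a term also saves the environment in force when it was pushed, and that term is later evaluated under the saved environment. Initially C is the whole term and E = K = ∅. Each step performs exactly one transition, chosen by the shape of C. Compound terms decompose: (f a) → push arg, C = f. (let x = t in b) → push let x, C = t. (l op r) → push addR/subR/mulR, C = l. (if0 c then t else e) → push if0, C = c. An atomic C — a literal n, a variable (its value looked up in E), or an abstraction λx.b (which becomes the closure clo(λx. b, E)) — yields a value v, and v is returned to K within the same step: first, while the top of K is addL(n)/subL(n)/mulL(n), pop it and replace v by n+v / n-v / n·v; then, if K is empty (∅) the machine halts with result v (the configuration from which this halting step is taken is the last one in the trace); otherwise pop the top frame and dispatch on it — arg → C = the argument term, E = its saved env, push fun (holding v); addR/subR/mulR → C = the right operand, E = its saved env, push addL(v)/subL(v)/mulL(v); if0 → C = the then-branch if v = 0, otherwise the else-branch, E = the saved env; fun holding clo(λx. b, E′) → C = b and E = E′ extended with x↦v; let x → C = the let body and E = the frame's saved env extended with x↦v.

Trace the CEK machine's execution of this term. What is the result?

Answer: 5

Derivation:
[0] <C=((λu. ((λx. 5) 2)) (1 + 4)), E=∅, K=∅>
[1] <C=(λu. ((λx. 5) 2)), E=∅, K=[arg]>
[2] <C=(1 + 4), E=∅, K=[fun]>
[3] <C=1, E=∅, K=[addR :: fun]>
[4] <C=4, E=∅, K=[addL(1) :: fun]>
[5] <C=((λx. 5) 2), E={u↦5}, K=∅>
[6] <C=(λx. 5), E={u↦5}, K=[arg]>
[7] <C=2, E={u↦5}, K=[fun]>
[8] <C=5, E={x↦2, u↦5}, K=∅>
→ final value 5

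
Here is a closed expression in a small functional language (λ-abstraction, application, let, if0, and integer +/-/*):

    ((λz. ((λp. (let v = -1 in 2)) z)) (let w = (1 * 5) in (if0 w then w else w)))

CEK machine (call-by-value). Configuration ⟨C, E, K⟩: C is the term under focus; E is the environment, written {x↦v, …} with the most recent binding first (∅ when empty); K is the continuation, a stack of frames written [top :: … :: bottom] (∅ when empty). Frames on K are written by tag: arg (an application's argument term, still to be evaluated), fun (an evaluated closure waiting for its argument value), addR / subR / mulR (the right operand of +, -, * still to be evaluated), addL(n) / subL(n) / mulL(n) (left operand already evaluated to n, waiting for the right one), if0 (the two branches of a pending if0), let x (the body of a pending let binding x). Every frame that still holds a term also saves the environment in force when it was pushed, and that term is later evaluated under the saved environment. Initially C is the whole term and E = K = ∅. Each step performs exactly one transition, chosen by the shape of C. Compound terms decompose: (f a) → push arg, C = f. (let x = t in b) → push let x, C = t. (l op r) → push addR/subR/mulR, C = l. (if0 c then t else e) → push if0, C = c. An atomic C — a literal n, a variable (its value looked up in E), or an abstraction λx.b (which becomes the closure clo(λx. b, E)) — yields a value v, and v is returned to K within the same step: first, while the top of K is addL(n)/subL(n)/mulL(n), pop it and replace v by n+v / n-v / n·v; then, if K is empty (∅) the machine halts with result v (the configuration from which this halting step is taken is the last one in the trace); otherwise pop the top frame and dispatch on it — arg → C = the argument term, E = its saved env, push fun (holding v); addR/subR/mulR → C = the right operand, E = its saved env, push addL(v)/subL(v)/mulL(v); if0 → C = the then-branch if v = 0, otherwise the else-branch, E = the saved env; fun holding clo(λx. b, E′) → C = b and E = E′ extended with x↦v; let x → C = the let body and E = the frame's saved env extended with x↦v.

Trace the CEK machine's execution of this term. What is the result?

Answer: 2

Execution trace:
step 0: [C=((λz. ((λp. (let v = -1 in 2)) z)) (let w = (1 * 5) in (if0 w then w else w))) | E=∅ | K=∅]
step 1: [C=(λz. ((λp. (let v = -1 in 2)) z)) | E=∅ | K=[arg]]
step 2: [C=(let w = (1 * 5) in (if0 w then w else w)) | E=∅ | K=[fun]]
step 3: [C=(1 * 5) | E=∅ | K=[let w :: fun]]
step 4: [C=1 | E=∅ | K=[mulR :: let w :: fun]]
step 5: [C=5 | E=∅ | K=[mulL(1) :: let w :: fun]]
step 6: [C=(if0 w then w else w) | E={w↦5} | K=[fun]]
step 7: [C=w | E={w↦5} | K=[if0 :: fun]]
step 8: [C=w | E={w↦5} | K=[fun]]
step 9: [C=((λp. (let v = -1 in 2)) z) | E={z↦5} | K=∅]
step 10: [C=(λp. (let v = -1 in 2)) | E={z↦5} | K=[arg]]
step 11: [C=z | E={z↦5} | K=[fun]]
step 12: [C=(let v = -1 in 2) | E={p↦5, z↦5} | K=∅]
step 13: [C=-1 | E={p↦5, z↦5} | K=[let v]]
step 14: [C=2 | E={v↦-1, p↦5, z↦5} | K=∅]
→ final value 2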